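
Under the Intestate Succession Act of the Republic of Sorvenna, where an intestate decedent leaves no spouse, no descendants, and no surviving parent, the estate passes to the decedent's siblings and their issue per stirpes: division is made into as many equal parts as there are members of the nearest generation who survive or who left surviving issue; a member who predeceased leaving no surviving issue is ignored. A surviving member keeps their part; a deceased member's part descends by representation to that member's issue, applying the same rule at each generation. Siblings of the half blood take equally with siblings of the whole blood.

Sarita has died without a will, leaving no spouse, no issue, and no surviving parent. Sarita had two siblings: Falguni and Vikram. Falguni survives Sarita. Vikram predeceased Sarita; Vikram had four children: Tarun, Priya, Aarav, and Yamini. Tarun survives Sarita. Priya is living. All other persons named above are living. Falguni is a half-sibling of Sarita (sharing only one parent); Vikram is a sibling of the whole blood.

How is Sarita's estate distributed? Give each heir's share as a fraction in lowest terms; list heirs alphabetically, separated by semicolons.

Aarav 1/8; Falguni 1/2; Priya 1/8; Tarun 1/8; Yamini 1/8

No spouse, descendants, or parent survives, so the estate passes to Sarita's siblings per stirpes.
Half-blood and whole-blood siblings take equally under the stated rule.
The estate is divided into 2 equal shares of 1/2 among Falguni, Vikram.
Falguni is living and takes 1/2.
Vikram predeceased; the 1/2 allotted to Vikram's branch passes to Vikram's issue by representation.
The 1/2 is divided into 4 equal shares of 1/8 among Tarun, Priya, Aarav, Yamini.
Tarun is living and takes 1/8.
Priya is living and takes 1/8.
Aarav is living and takes 1/8.
Yamini is living and takes 1/8.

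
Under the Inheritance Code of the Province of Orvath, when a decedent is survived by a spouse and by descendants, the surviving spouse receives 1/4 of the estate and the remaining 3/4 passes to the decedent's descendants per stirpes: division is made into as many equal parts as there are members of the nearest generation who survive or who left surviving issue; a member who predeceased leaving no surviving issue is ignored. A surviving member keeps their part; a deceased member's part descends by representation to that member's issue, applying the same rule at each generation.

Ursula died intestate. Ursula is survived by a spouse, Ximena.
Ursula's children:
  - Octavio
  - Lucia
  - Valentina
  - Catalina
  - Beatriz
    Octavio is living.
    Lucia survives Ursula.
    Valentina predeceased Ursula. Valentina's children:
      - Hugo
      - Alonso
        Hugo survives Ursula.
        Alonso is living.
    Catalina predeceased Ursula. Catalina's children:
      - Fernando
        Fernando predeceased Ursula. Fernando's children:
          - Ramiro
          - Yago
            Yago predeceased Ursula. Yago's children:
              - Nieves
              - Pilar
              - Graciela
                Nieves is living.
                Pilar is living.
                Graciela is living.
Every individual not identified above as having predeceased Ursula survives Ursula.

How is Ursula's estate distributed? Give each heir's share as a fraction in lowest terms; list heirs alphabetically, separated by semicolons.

Alonso 3/40; Beatriz 3/20; Graciela 1/40; Hugo 3/40; Lucia 3/20; Nieves 1/40; Octavio 3/20; Pilar 1/40; Ramiro 3/40; Ximena 1/4

Ximena, as surviving spouse, takes 1/4.
The remaining 3/4 passes to Ursula's descendants per stirpes.
The 3/4 is divided into 5 equal shares of 3/20 among Octavio, Lucia, Valentina, Catalina, Beatriz.
Octavio is living and takes 3/20.
Lucia is living and takes 3/20.
Valentina predeceased; the 3/20 allotted to Valentina's branch passes to Valentina's issue by representation.
The 3/20 is divided into 2 equal shares of 3/40 among Hugo, Alonso.
Hugo is living and takes 3/40.
Alonso is living and takes 3/40.
Catalina predeceased; the 3/20 allotted to Catalina's branch passes to Catalina's issue by representation.
Fernando's line is the sole branch at this level, so the full 3/20 passes to Fernando's issue by representation.
The 3/20 is divided into 2 equal shares of 3/40 among Ramiro, Yago.
Ramiro is living and takes 3/40.
Yago predeceased; the 3/40 allotted to Yago's branch passes to Yago's issue by representation.
The 3/40 is divided into 3 equal shares of 1/40 among Nieves, Pilar, Graciela.
Nieves is living and takes 1/40.
Pilar is living and takes 1/40.
Graciela is living and takes 1/40.
Beatriz is living and takes 3/20.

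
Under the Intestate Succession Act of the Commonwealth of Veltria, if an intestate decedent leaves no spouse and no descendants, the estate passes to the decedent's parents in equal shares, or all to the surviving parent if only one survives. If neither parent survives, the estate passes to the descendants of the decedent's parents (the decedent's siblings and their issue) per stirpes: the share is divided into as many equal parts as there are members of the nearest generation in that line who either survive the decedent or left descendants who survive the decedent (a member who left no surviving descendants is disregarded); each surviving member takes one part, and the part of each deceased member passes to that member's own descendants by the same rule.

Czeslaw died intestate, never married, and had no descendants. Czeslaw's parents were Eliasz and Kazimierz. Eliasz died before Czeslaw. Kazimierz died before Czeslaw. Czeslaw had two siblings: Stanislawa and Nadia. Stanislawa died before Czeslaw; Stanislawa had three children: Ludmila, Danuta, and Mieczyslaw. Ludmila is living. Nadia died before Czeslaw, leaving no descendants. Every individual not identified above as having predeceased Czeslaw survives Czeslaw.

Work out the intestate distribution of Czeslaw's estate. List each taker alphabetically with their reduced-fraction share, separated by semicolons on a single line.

Danuta 1/3; Ludmila 1/3; Mieczyslaw 1/3

Neither parent survives and there are no descendants, so the estate passes to Czeslaw's siblings and their issue per stirpes.
Nadia left no surviving issue, so that branch lapses and is disregarded.
Stanislawa's line is the sole branch at this level, so the full 1 passes to Stanislawa's issue by representation.
The estate is divided into 3 equal shares of 1/3 among Ludmila, Danuta, Mieczyslaw.
Ludmila is living and takes 1/3.
Danuta is living and takes 1/3.
Mieczyslaw is living and takes 1/3.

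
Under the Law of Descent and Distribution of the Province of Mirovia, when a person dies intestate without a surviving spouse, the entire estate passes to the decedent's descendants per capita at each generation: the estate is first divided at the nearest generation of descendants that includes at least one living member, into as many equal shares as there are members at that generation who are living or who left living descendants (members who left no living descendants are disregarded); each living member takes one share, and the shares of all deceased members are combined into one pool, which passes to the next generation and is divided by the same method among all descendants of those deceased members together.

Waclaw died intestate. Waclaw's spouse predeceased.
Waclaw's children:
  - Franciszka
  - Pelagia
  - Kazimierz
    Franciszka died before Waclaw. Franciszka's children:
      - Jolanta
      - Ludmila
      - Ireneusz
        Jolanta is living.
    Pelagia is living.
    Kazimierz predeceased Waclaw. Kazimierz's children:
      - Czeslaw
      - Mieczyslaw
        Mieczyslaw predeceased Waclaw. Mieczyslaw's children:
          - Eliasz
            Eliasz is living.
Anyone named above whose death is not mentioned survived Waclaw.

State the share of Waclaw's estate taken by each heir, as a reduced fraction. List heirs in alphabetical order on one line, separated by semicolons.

There is no surviving spouse, so the entire estate passes to Waclaw's descendants per capita at each generation.
At generation 1 (Franciszka, Pelagia, Kazimierz) there are 3 shares of (1)/3 = 1/3 each.
Living: Pelagia — each takes 1/3.
Deceased: Franciszka and Kazimierz. Their combined 2/3 is pooled and carried to generation 2.
At generation 2 (Jolanta, Ludmila, Ireneusz, Czeslaw, Mieczyslaw) there are 5 shares of (2/3)/5 = 2/15 each.
Living: Jolanta, Ludmila, Ireneusz, and Czeslaw — each takes 2/15.
Deceased: Mieczyslaw. That 2/15 share is carried to generation 3.
At generation 3 (Eliasz) there are 1 shares of (2/15)/1 = 2/15 each.
Living: Eliasz — each takes 2/15.

Czeslaw 2/15; Eliasz 2/15; Ireneusz 2/15; Jolanta 2/15; Ludmila 2/15; Pelagia 1/3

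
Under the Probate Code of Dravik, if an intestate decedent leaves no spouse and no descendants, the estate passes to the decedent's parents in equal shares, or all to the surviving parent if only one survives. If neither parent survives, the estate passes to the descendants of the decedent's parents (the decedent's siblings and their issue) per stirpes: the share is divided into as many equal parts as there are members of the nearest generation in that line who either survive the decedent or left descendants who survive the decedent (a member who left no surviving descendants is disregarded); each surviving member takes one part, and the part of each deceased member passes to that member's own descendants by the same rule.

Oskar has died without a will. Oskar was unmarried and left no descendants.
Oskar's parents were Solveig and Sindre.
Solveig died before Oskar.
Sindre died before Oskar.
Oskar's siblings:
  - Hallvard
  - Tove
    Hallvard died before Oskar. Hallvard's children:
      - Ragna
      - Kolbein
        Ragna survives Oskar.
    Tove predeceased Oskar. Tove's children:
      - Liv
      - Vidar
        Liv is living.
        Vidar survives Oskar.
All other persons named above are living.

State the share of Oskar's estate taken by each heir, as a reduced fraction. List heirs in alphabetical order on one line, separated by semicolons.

Kolbein 1/4; Liv 1/4; Ragna 1/4; Vidar 1/4

Neither parent survives and there are no descendants, so the estate passes to Oskar's siblings and their issue per stirpes.
The estate is divided into 2 equal shares of 1/2 among Hallvard, Tove.
Hallvard predeceased; the 1/2 allotted to Hallvard's branch passes to Hallvard's issue by representation.
The 1/2 is divided into 2 equal shares of 1/4 among Ragna, Kolbein.
Ragna is living and takes 1/4.
Kolbein is living and takes 1/4.
Tove predeceased; the 1/2 allotted to Tove's branch passes to Tove's issue by representation.
The 1/2 is divided into 2 equal shares of 1/4 among Liv, Vidar.
Liv is living and takes 1/4.
Vidar is living and takes 1/4.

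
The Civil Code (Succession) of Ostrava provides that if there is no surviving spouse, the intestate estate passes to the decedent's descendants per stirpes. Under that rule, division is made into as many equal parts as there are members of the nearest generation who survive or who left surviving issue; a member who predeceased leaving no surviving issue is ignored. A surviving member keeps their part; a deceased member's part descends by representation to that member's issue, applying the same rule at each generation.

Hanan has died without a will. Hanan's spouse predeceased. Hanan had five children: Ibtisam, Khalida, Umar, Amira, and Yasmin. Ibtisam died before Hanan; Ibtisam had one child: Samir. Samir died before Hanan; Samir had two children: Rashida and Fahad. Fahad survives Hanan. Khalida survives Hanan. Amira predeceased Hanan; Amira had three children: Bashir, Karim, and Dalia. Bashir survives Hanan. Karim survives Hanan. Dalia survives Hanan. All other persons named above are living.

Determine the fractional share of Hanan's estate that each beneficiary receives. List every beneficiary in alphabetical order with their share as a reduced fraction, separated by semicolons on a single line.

There is no surviving spouse, so the entire estate passes to Hanan's descendants per stirpes.
The estate is divided into 5 equal shares of 1/5 among Ibtisam, Khalida, Umar, Amira, Yasmin.
Ibtisam predeceased; the 1/5 allotted to Ibtisam's branch passes to Ibtisam's issue by representation.
Samir's line is the sole branch at this level, so the full 1/5 passes to Samir's issue by representation.
The 1/5 is divided into 2 equal shares of 1/10 among Rashida, Fahad.
Rashida is living and takes 1/10.
Fahad is living and takes 1/10.
Khalida is living and takes 1/5.
Umar is living and takes 1/5.
Amira predeceased; the 1/5 allotted to Amira's branch passes to Amira's issue by representation.
The 1/5 is divided into 3 equal shares of 1/15 among Bashir, Karim, Dalia.
Bashir is living and takes 1/15.
Karim is living and takes 1/15.
Dalia is living and takes 1/15.
Yasmin is living and takes 1/5.

Bashir 1/15; Dalia 1/15; Fahad 1/10; Karim 1/15; Khalida 1/5; Rashida 1/10; Umar 1/5; Yasmin 1/5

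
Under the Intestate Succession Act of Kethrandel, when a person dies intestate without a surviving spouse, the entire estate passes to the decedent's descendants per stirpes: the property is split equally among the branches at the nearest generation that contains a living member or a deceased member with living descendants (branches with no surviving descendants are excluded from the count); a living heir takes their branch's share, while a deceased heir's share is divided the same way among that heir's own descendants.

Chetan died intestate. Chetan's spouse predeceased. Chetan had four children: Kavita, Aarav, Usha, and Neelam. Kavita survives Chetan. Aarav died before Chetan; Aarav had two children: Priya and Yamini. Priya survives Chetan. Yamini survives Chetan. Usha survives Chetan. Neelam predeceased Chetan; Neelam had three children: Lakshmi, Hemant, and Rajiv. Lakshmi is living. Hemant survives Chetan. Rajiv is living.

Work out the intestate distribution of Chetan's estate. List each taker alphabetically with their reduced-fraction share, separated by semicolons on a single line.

There is no surviving spouse, so the entire estate passes to Chetan's descendants per stirpes.
The estate is divided into 4 equal shares of 1/4 among Kavita, Aarav, Usha, Neelam.
Kavita is living and takes 1/4.
Aarav predeceased; the 1/4 allotted to Aarav's branch passes to Aarav's issue by representation.
The 1/4 is divided into 2 equal shares of 1/8 among Priya, Yamini.
Priya is living and takes 1/8.
Yamini is living and takes 1/8.
Usha is living and takes 1/4.
Neelam predeceased; the 1/4 allotted to Neelam's branch passes to Neelam's issue by representation.
The 1/4 is divided into 3 equal shares of 1/12 among Lakshmi, Hemant, Rajiv.
Lakshmi is living and takes 1/12.
Hemant is living and takes 1/12.
Rajiv is living and takes 1/12.

Hemant 1/12; Kavita 1/4; Lakshmi 1/12; Priya 1/8; Rajiv 1/12; Usha 1/4; Yamini 1/8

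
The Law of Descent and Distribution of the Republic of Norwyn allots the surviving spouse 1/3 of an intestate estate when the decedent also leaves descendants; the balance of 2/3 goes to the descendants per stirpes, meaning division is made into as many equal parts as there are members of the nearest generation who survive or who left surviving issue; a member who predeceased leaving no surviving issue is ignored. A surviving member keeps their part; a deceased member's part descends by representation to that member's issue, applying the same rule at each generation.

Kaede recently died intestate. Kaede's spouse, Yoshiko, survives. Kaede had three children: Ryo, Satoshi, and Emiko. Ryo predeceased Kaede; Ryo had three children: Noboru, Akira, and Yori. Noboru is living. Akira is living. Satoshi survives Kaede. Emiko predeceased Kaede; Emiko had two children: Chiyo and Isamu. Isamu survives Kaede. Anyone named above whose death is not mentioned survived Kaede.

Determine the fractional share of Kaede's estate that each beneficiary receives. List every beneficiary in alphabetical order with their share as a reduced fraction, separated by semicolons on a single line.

Akira 2/27; Chiyo 1/9; Isamu 1/9; Noboru 2/27; Satoshi 2/9; Yori 2/27; Yoshiko 1/3

Yoshiko, as surviving spouse, takes 1/3.
The remaining 2/3 passes to Kaede's descendants per stirpes.
The 2/3 is divided into 3 equal shares of 2/9 among Ryo, Satoshi, Emiko.
Ryo predeceased; the 2/9 allotted to Ryo's branch passes to Ryo's issue by representation.
The 2/9 is divided into 3 equal shares of 2/27 among Noboru, Akira, Yori.
Noboru is living and takes 2/27.
Akira is living and takes 2/27.
Yori is living and takes 2/27.
Satoshi is living and takes 2/9.
Emiko predeceased; the 2/9 allotted to Emiko's branch passes to Emiko's issue by representation.
The 2/9 is divided into 2 equal shares of 1/9 among Chiyo, Isamu.
Chiyo is living and takes 1/9.
Isamu is living and takes 1/9.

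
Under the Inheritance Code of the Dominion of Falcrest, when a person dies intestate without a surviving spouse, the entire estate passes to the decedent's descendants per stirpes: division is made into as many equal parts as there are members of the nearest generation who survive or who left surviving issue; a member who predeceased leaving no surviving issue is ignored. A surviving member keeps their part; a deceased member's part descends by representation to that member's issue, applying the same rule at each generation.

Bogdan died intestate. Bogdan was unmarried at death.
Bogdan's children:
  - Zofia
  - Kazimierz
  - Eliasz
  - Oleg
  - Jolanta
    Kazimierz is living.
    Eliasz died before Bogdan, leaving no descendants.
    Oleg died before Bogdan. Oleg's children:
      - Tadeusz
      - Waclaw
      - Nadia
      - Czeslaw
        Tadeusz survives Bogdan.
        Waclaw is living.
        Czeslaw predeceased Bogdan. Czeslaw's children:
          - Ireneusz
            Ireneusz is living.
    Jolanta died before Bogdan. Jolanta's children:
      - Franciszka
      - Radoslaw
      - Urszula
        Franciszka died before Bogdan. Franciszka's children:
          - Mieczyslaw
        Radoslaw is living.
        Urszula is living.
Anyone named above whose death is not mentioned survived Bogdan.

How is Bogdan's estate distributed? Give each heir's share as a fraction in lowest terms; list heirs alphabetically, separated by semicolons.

There is no surviving spouse, so the entire estate passes to Bogdan's descendants per stirpes.
Eliasz left no surviving issue, so that branch lapses and is disregarded.
The estate is divided into 4 equal shares of 1/4 among Zofia, Kazimierz, Oleg, Jolanta.
Zofia is living and takes 1/4.
Kazimierz is living and takes 1/4.
Oleg predeceased; the 1/4 allotted to Oleg's branch passes to Oleg's issue by representation.
The 1/4 is divided into 4 equal shares of 1/16 among Tadeusz, Waclaw, Nadia, Czeslaw.
Tadeusz is living and takes 1/16.
Waclaw is living and takes 1/16.
Nadia is living and takes 1/16.
Czeslaw predeceased; the 1/16 allotted to Czeslaw's branch passes to Czeslaw's issue by representation.
Ireneusz is the sole taker at this level and receives the full 1/16.
Jolanta predeceased; the 1/4 allotted to Jolanta's branch passes to Jolanta's issue by representation.
The 1/4 is divided into 3 equal shares of 1/12 among Franciszka, Radoslaw, Urszula.
Franciszka predeceased; the 1/12 allotted to Franciszka's branch passes to Franciszka's issue by representation.
Mieczyslaw is the sole taker at this level and receives the full 1/12.
Radoslaw is living and takes 1/12.
Urszula is living and takes 1/12.

Ireneusz 1/16; Kazimierz 1/4; Mieczyslaw 1/12; Nadia 1/16; Radoslaw 1/12; Tadeusz 1/16; Urszula 1/12; Waclaw 1/16; Zofia 1/4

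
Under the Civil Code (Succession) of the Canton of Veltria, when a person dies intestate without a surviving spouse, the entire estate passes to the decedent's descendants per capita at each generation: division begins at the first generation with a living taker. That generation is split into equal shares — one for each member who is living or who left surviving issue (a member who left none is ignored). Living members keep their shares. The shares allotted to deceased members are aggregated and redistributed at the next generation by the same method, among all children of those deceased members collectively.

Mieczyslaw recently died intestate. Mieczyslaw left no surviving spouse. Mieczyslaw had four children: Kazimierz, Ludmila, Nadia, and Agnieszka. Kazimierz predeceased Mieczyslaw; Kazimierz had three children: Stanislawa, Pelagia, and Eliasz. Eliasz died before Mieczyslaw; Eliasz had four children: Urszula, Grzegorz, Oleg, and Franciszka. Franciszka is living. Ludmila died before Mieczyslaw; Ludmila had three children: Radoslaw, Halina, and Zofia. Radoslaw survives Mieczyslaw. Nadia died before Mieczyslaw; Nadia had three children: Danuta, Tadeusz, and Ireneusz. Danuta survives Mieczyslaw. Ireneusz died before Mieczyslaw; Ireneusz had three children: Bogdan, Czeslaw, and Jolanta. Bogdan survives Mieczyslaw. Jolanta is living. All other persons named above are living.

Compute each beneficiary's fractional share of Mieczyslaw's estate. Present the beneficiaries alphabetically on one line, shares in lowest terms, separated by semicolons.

There is no surviving spouse, so the entire estate passes to Mieczyslaw's descendants per capita at each generation.
At generation 1 (Kazimierz, Ludmila, Nadia, Agnieszka) there are 4 shares of (1)/4 = 1/4 each.
Living: Agnieszka — each takes 1/4.
Deceased: Kazimierz, Ludmila, and Nadia. Their combined 3/4 is pooled and carried to generation 2.
At generation 2 (Stanislawa, Pelagia, Eliasz, Radoslaw, Halina, Zofia, Danuta, Tadeusz, Ireneusz) there are 9 shares of (3/4)/9 = 1/12 each.
Living: Stanislawa, Pelagia, Radoslaw, Halina, Zofia, Danuta, and Tadeusz — each takes 1/12.
Deceased: Eliasz and Ireneusz. Their combined 1/6 is pooled and carried to generation 3.
At generation 3 (Urszula, Grzegorz, Oleg, Franciszka, Bogdan, Czeslaw, Jolanta) there are 7 shares of (1/6)/7 = 1/42 each.
Living: Urszula, Grzegorz, Oleg, Franciszka, Bogdan, Czeslaw, and Jolanta — each takes 1/42.

Agnieszka 1/4; Bogdan 1/42; Czeslaw 1/42; Danuta 1/12; Franciszka 1/42; Grzegorz 1/42; Halina 1/12; Jolanta 1/42; Oleg 1/42; Pelagia 1/12; Radoslaw 1/12; Stanislawa 1/12; Tadeusz 1/12; Urszula 1/42; Zofia 1/12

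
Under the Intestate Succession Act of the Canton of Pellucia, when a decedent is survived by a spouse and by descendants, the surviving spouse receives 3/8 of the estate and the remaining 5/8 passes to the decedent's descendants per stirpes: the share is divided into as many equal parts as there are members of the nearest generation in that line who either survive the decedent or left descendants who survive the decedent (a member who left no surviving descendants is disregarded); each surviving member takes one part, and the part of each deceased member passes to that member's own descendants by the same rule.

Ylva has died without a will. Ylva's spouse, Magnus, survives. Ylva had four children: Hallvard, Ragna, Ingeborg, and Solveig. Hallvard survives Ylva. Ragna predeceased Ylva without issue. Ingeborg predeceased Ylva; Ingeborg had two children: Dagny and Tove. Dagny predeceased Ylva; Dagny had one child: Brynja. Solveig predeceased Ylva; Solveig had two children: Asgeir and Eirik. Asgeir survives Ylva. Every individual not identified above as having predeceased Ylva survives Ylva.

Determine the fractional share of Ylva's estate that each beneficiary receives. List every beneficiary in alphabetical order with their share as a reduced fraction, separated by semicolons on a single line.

Asgeir 5/48; Brynja 5/48; Eirik 5/48; Hallvard 5/24; Magnus 3/8; Tove 5/48

Magnus, as surviving spouse, takes 3/8.
The remaining 5/8 passes to Ylva's descendants per stirpes.
Ragna left no surviving issue, so that branch lapses and is disregarded.
The 5/8 is divided into 3 equal shares of 5/24 among Hallvard, Ingeborg, Solveig.
Hallvard is living and takes 5/24.
Ingeborg predeceased; the 5/24 allotted to Ingeborg's branch passes to Ingeborg's issue by representation.
The 5/24 is divided into 2 equal shares of 5/48 among Dagny, Tove.
Dagny predeceased; the 5/48 allotted to Dagny's branch passes to Dagny's issue by representation.
Brynja is the sole taker at this level and receives the full 5/48.
Tove is living and takes 5/48.
Solveig predeceased; the 5/24 allotted to Solveig's branch passes to Solveig's issue by representation.
The 5/24 is divided into 2 equal shares of 5/48 among Asgeir, Eirik.
Asgeir is living and takes 5/48.
Eirik is living and takes 5/48.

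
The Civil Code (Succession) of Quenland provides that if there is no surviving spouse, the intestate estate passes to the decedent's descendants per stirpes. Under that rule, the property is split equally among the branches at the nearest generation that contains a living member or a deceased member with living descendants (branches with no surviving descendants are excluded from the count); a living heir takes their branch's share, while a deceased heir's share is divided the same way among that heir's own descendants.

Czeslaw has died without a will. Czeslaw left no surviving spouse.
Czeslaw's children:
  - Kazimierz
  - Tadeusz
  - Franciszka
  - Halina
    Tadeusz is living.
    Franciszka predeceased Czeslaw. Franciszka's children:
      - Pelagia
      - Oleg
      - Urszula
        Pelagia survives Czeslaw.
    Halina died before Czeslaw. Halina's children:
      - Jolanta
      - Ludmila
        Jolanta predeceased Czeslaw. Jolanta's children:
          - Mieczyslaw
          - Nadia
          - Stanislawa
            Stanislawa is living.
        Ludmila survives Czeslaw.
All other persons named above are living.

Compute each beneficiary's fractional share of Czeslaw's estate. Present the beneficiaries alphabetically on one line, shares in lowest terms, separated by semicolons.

There is no surviving spouse, so the entire estate passes to Czeslaw's descendants per stirpes.
The estate is divided into 4 equal shares of 1/4 among Kazimierz, Tadeusz, Franciszka, Halina.
Kazimierz is living and takes 1/4.
Tadeusz is living and takes 1/4.
Franciszka predeceased; the 1/4 allotted to Franciszka's branch passes to Franciszka's issue by representation.
The 1/4 is divided into 3 equal shares of 1/12 among Pelagia, Oleg, Urszula.
Pelagia is living and takes 1/12.
Oleg is living and takes 1/12.
Urszula is living and takes 1/12.
Halina predeceased; the 1/4 allotted to Halina's branch passes to Halina's issue by representation.
The 1/4 is divided into 2 equal shares of 1/8 among Jolanta, Ludmila.
Jolanta predeceased; the 1/8 allotted to Jolanta's branch passes to Jolanta's issue by representation.
The 1/8 is divided into 3 equal shares of 1/24 among Mieczyslaw, Nadia, Stanislawa.
Mieczyslaw is living and takes 1/24.
Nadia is living and takes 1/24.
Stanislawa is living and takes 1/24.
Ludmila is living and takes 1/8.

Kazimierz 1/4; Ludmila 1/8; Mieczyslaw 1/24; Nadia 1/24; Oleg 1/12; Pelagia 1/12; Stanislawa 1/24; Tadeusz 1/4; Urszula 1/12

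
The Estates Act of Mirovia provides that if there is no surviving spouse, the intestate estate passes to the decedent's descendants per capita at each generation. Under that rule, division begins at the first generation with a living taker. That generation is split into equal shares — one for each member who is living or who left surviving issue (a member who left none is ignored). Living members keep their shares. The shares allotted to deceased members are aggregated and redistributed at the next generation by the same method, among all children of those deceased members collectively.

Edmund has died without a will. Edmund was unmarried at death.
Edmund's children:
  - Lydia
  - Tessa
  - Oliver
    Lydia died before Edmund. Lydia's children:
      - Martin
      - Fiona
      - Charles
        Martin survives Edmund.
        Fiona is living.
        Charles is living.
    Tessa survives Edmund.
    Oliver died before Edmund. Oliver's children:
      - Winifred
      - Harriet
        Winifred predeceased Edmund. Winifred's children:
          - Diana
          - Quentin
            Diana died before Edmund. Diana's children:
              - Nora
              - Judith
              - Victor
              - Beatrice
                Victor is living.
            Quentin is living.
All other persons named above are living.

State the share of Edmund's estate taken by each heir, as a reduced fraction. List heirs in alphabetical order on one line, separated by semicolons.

There is no surviving spouse, so the entire estate passes to Edmund's descendants per capita at each generation.
At generation 1 (Lydia, Tessa, Oliver) there are 3 shares of (1)/3 = 1/3 each.
Living: Tessa — each takes 1/3.
Deceased: Lydia and Oliver. Their combined 2/3 is pooled and carried to generation 2.
At generation 2 (Martin, Fiona, Charles, Winifred, Harriet) there are 5 shares of (2/3)/5 = 2/15 each.
Living: Martin, Fiona, Charles, and Harriet — each takes 2/15.
Deceased: Winifred. That 2/15 share is carried to generation 3.
At generation 3 (Diana, Quentin) there are 2 shares of (2/15)/2 = 1/15 each.
Living: Quentin — each takes 1/15.
Deceased: Diana. That 1/15 share is carried to generation 4.
At generation 4 (Nora, Judith, Victor, Beatrice) there are 4 shares of (1/15)/4 = 1/60 each.
Living: Nora, Judith, Victor, and Beatrice — each takes 1/60.

Beatrice 1/60; Charles 2/15; Fiona 2/15; Harriet 2/15; Judith 1/60; Martin 2/15; Nora 1/60; Quentin 1/15; Tessa 1/3; Victor 1/60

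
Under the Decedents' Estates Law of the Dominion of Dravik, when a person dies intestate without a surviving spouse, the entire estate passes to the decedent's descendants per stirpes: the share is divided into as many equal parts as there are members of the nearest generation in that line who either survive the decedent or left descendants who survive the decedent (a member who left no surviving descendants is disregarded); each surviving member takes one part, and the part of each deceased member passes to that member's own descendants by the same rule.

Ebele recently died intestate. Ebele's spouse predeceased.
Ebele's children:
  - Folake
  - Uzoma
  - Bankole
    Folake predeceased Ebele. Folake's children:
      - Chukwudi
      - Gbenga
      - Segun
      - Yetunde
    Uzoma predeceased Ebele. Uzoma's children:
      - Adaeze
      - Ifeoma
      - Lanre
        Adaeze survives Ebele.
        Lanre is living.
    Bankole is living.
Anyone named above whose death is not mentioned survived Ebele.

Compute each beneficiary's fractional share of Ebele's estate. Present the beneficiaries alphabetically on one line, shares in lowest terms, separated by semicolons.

Adaeze 1/9; Bankole 1/3; Chukwudi 1/12; Gbenga 1/12; Ifeoma 1/9; Lanre 1/9; Segun 1/12; Yetunde 1/12

There is no surviving spouse, so the entire estate passes to Ebele's descendants per stirpes.
The estate is divided into 3 equal shares of 1/3 among Folake, Uzoma, Bankole.
Folake predeceased; the 1/3 allotted to Folake's branch passes to Folake's issue by representation.
The 1/3 is divided into 4 equal shares of 1/12 among Chukwudi, Gbenga, Segun, Yetunde.
Chukwudi is living and takes 1/12.
Gbenga is living and takes 1/12.
Segun is living and takes 1/12.
Yetunde is living and takes 1/12.
Uzoma predeceased; the 1/3 allotted to Uzoma's branch passes to Uzoma's issue by representation.
The 1/3 is divided into 3 equal shares of 1/9 among Adaeze, Ifeoma, Lanre.
Adaeze is living and takes 1/9.
Ifeoma is living and takes 1/9.
Lanre is living and takes 1/9.
Bankole is living and takes 1/3.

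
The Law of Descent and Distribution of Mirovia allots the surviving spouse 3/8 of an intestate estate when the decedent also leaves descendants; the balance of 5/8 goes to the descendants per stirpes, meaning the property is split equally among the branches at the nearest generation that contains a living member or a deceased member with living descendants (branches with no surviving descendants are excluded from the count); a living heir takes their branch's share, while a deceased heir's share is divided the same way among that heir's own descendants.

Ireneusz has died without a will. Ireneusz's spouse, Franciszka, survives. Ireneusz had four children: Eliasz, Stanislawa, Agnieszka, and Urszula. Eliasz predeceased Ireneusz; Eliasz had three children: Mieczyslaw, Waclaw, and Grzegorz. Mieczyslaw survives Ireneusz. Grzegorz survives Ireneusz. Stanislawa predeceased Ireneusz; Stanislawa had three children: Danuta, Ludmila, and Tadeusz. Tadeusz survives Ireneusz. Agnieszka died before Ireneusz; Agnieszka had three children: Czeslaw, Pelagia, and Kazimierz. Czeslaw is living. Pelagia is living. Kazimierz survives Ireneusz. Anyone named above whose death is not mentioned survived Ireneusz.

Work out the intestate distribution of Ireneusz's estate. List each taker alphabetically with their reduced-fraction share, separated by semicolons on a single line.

Franciszka, as surviving spouse, takes 3/8.
The remaining 5/8 passes to Ireneusz's descendants per stirpes.
The 5/8 is divided into 4 equal shares of 5/32 among Eliasz, Stanislawa, Agnieszka, Urszula.
Eliasz predeceased; the 5/32 allotted to Eliasz's branch passes to Eliasz's issue by representation.
The 5/32 is divided into 3 equal shares of 5/96 among Mieczyslaw, Waclaw, Grzegorz.
Mieczyslaw is living and takes 5/96.
Waclaw is living and takes 5/96.
Grzegorz is living and takes 5/96.
Stanislawa predeceased; the 5/32 allotted to Stanislawa's branch passes to Stanislawa's issue by representation.
The 5/32 is divided into 3 equal shares of 5/96 among Danuta, Ludmila, Tadeusz.
Danuta is living and takes 5/96.
Ludmila is living and takes 5/96.
Tadeusz is living and takes 5/96.
Agnieszka predeceased; the 5/32 allotted to Agnieszka's branch passes to Agnieszka's issue by representation.
The 5/32 is divided into 3 equal shares of 5/96 among Czeslaw, Pelagia, Kazimierz.
Czeslaw is living and takes 5/96.
Pelagia is living and takes 5/96.
Kazimierz is living and takes 5/96.
Urszula is living and takes 5/32.

Czeslaw 5/96; Danuta 5/96; Franciszka 3/8; Grzegorz 5/96; Kazimierz 5/96; Ludmila 5/96; Mieczyslaw 5/96; Pelagia 5/96; Tadeusz 5/96; Urszula 5/32; Waclaw 5/96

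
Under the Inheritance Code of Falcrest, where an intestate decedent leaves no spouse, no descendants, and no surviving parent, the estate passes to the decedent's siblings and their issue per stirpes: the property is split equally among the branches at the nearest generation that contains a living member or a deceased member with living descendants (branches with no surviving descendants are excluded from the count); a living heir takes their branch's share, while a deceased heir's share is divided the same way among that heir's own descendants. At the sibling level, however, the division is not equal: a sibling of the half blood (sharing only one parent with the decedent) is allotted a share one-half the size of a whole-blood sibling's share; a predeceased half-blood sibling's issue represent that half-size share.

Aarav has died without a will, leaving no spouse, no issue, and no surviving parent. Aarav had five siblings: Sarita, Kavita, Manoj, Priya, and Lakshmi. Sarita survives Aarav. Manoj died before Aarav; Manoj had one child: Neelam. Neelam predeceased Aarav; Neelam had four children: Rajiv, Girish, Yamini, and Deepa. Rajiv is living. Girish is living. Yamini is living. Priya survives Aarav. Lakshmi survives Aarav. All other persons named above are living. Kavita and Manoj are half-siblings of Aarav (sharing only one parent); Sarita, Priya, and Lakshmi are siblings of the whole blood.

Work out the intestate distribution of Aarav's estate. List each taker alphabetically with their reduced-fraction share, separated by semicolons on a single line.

Deepa 1/32; Girish 1/32; Kavita 1/8; Lakshmi 1/4; Priya 1/4; Rajiv 1/32; Sarita 1/4; Yamini 1/32

No spouse, descendants, or parent survives, so the estate passes to Aarav's siblings per stirpes.
Half-blood siblings count for one-half the weight of whole-blood siblings at the initial division.
Dividing 1 in proportion to weights (total weight 4): Sarita (weight 1) → 1/4; Kavita (weight 1/2) → 1/8; Manoj (weight 1/2) → 1/8; Priya (weight 1) → 1/4; Lakshmi (weight 1) → 1/4.
Sarita is living and takes 1/4.
Kavita is living and takes 1/8.
Manoj predeceased; the 1/8 allotted to Manoj's branch passes to Manoj's issue by representation.
Neelam's line is the sole branch at this level, so the full 1/8 passes to Neelam's issue by representation.
The 1/8 is divided into 4 equal shares of 1/32 among Rajiv, Girish, Yamini, Deepa.
Rajiv is living and takes 1/32.
Girish is living and takes 1/32.
Yamini is living and takes 1/32.
Deepa is living and takes 1/32.
Priya is living and takes 1/4.
Lakshmi is living and takes 1/4.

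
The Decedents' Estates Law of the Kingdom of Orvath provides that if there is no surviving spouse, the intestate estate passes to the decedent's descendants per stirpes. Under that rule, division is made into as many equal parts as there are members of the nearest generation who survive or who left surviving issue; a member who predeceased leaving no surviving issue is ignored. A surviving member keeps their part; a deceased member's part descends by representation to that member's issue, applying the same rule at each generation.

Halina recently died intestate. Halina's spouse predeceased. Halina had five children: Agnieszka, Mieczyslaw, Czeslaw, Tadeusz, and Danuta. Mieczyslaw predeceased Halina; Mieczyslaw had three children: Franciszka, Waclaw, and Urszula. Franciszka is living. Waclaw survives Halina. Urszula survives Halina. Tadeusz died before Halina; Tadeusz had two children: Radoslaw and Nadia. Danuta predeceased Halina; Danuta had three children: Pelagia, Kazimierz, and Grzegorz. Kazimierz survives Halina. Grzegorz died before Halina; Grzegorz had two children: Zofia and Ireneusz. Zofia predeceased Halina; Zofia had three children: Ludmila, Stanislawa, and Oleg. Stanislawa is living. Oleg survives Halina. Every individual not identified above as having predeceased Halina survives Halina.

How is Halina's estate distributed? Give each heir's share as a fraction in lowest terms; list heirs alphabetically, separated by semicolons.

There is no surviving spouse, so the entire estate passes to Halina's descendants per stirpes.
The estate is divided into 5 equal shares of 1/5 among Agnieszka, Mieczyslaw, Czeslaw, Tadeusz, Danuta.
Agnieszka is living and takes 1/5.
Mieczyslaw predeceased; the 1/5 allotted to Mieczyslaw's branch passes to Mieczyslaw's issue by representation.
The 1/5 is divided into 3 equal shares of 1/15 among Franciszka, Waclaw, Urszula.
Franciszka is living and takes 1/15.
Waclaw is living and takes 1/15.
Urszula is living and takes 1/15.
Czeslaw is living and takes 1/5.
Tadeusz predeceased; the 1/5 allotted to Tadeusz's branch passes to Tadeusz's issue by representation.
The 1/5 is divided into 2 equal shares of 1/10 among Radoslaw, Nadia.
Radoslaw is living and takes 1/10.
Nadia is living and takes 1/10.
Danuta predeceased; the 1/5 allotted to Danuta's branch passes to Danuta's issue by representation.
The 1/5 is divided into 3 equal shares of 1/15 among Pelagia, Kazimierz, Grzegorz.
Pelagia is living and takes 1/15.
Kazimierz is living and takes 1/15.
Grzegorz predeceased; the 1/15 allotted to Grzegorz's branch passes to Grzegorz's issue by representation.
The 1/15 is divided into 2 equal shares of 1/30 among Zofia, Ireneusz.
Zofia predeceased; the 1/30 allotted to Zofia's branch passes to Zofia's issue by representation.
The 1/30 is divided into 3 equal shares of 1/90 among Ludmila, Stanislawa, Oleg.
Ludmila is living and takes 1/90.
Stanislawa is living and takes 1/90.
Oleg is living and takes 1/90.
Ireneusz is living and takes 1/30.

Agnieszka 1/5; Czeslaw 1/5; Franciszka 1/15; Ireneusz 1/30; Kazimierz 1/15; Ludmila 1/90; Nadia 1/10; Oleg 1/90; Pelagia 1/15; Radoslaw 1/10; Stanislawa 1/90; Urszula 1/15; Waclaw 1/15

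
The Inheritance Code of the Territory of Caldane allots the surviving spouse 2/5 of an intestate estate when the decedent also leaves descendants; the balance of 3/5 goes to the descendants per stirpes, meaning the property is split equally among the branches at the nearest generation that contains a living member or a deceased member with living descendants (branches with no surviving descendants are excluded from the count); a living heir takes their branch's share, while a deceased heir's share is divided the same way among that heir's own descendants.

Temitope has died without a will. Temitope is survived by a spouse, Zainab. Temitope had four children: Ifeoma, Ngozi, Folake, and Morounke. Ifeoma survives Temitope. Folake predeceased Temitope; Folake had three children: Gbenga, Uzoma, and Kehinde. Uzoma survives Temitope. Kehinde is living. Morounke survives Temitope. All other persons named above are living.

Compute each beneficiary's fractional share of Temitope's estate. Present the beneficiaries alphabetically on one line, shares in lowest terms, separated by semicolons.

Gbenga 1/20; Ifeoma 3/20; Kehinde 1/20; Morounke 3/20; Ngozi 3/20; Uzoma 1/20; Zainab 2/5

Zainab, as surviving spouse, takes 2/5.
The remaining 3/5 passes to Temitope's descendants per stirpes.
The 3/5 is divided into 4 equal shares of 3/20 among Ifeoma, Ngozi, Folake, Morounke.
Ifeoma is living and takes 3/20.
Ngozi is living and takes 3/20.
Folake predeceased; the 3/20 allotted to Folake's branch passes to Folake's issue by representation.
The 3/20 is divided into 3 equal shares of 1/20 among Gbenga, Uzoma, Kehinde.
Gbenga is living and takes 1/20.
Uzoma is living and takes 1/20.
Kehinde is living and takes 1/20.
Morounke is living and takes 3/20.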